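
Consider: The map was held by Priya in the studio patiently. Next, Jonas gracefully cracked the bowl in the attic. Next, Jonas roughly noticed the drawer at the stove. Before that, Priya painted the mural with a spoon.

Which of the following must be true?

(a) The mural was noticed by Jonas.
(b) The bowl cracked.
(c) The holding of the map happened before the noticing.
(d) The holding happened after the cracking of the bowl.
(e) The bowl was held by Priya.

(a) Not entailed — Jonas noticed the drawer, not the mural; the mural belongs to the painting event.
(b) Entailed — 'Jonas cracked the bowl' is causative; it entails the inchoative 'the bowl cracked'.
(c) Entailed — the narrative places the holding before the noticing.
(d) Not entailed — the narrative places the holding before the cracking, not after.
(e) Not entailed — Priya held the map, not the bowl; the bowl belongs to the cracking event.

(b), (c)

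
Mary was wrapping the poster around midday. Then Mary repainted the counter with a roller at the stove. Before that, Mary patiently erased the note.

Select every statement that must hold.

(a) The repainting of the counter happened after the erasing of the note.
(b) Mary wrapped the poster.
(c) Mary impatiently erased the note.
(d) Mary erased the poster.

(a) Entailed — the narrative places the erasing before the repainting.
(b) Not entailed — 'was wrapping' is progressive on an accomplishment; it does not entail the completed 'wrapped'.
(c) Not entailed — 'impatiently' adds a manner not in (and inconsistent with) the original.
(d) Not entailed — Mary erased the note, not the poster; the poster belongs to the wrapping event.

(a)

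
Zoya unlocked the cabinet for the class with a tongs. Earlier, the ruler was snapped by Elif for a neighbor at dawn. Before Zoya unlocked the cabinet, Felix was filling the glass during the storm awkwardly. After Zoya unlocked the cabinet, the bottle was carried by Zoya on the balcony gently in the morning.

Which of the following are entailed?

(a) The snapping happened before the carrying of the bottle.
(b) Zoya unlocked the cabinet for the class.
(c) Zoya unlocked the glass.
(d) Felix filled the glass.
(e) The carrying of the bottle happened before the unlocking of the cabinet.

(a) Entailed — the narrative places the snapping before the carrying.
(b) Entailed — the original entails any weakening of itself; this just drops 'with a tongs'.
(c) Not entailed — Zoya unlocked the cabinet, not the glass; the glass belongs to the filling event.
(d) Not entailed — 'was filling' is progressive on an accomplishment; it does not entail the completed 'filled'.
(e) Not entailed — the narrative places the unlocking before the carrying, not after.

(a), (b)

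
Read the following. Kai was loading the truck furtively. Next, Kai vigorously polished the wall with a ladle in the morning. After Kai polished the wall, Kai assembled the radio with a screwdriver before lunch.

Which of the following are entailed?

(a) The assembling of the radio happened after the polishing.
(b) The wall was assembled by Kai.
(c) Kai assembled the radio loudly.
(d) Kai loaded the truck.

(a)

(a) Entailed — the narrative places the polishing before the assembling.
(b) Not entailed — Kai assembled the radio, not the wall; the wall belongs to the polishing event.
(c) Not entailed — 'loudly' adds information not in the original event.
(d) Not entailed — 'was loading' is progressive on an accomplishment; it does not entail the completed 'loaded'.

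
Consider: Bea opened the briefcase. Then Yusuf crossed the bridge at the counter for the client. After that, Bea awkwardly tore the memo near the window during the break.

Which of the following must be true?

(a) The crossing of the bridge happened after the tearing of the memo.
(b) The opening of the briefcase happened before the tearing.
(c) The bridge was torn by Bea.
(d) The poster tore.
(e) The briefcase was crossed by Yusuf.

(b)

(a) Not entailed — the narrative places the crossing before the tearing, not after.
(b) Entailed — the narrative places the opening before the tearing.
(c) Not entailed — Bea tore the memo, not the bridge; the bridge belongs to the crossing event.
(d) Not entailed — the memo is what tore, not the poster.
(e) Not entailed — Yusuf crossed the bridge, not the briefcase; the briefcase belongs to the opening event.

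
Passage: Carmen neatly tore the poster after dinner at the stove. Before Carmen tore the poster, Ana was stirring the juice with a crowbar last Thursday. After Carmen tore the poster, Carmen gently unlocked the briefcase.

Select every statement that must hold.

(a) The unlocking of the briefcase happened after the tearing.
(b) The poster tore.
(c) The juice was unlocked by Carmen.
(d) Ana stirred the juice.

(a) Entailed — the narrative places the tearing before the unlocking.
(b) Entailed — 'Carmen tore the poster' is causative; it entails the inchoative 'the poster tore'.
(c) Not entailed — Carmen unlocked the briefcase, not the juice; the juice belongs to the stirring event.
(d) Entailed — 'stir' is an activity; 'was stirring' entails that some stirring happened, so 'stirred' holds.

(a), (b), (d)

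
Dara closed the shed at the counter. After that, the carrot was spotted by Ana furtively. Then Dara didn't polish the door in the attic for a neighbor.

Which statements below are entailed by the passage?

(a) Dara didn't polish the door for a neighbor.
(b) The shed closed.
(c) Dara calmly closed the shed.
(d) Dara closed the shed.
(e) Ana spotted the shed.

(a) Not entailed — dropping 'in the attic' under negation is not valid — the original leaves open that Dara polished the door some other way.
(b) Entailed — 'Dara closed the shed' is causative; it entails the inchoative 'the shed closed'.
(c) Not entailed — 'calmly' adds information not in the original event.
(d) Entailed — dropping 'at the counter' leaves a sub-description the original still satisfies.
(e) Not entailed — Ana spotted the carrot, not the shed; the shed belongs to the closing event.

(b), (d)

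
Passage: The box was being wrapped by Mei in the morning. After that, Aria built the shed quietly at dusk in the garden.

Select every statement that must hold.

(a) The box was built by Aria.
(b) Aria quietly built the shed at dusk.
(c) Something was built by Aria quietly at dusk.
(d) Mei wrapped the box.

(a) Not entailed — Aria built the shed, not the box; the box belongs to the wrapping event.
(b) Entailed — every conjunct here is already in the original building event.
(c) Entailed — the original entails any weakening of itself; this just drops 'in the garden' and generalizes the patient.
(d) Not entailed — 'was wrapping' is progressive on an accomplishment; it does not entail the completed 'wrapped'.

(b), (c)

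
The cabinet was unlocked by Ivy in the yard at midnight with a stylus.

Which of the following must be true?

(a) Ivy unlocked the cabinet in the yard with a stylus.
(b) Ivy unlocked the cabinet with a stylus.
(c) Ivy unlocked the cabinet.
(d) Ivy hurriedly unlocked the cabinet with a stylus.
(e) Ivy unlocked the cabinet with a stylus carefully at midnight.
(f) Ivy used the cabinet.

(a) Entailed — the original entails any weakening of itself; this just drops 'at midnight'.
(b) Entailed — every conjunct here is already in the original unlocking event.
(c) Entailed — dropping 'with a stylus', 'in the yard', 'at midnight' leaves a sub-description the original still satisfies.
(d) Not entailed — 'hurriedly' adds information not in the original event.
(e) Not entailed — 'carefully' adds information not in the original event.
(f) Not entailed — the cabinet is the patient, not an instrument — Ivy used a stylus.

(a), (b), (c)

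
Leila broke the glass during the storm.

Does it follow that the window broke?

Nothing is said about any window; only the glass is affected.

no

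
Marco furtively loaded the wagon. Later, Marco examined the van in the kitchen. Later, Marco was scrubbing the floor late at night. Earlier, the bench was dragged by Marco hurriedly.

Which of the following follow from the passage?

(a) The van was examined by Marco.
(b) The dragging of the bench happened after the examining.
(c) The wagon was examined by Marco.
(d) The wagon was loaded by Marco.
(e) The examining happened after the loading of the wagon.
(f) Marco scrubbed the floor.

(a), (d), (e), (f)

(a) Entailed — this follows by dropping conjuncts from the examining event's description.
(b) Not entailed — the narrative doesn't order the examining relative to the dragging.
(c) Not entailed — Marco examined the van, not the wagon; the wagon belongs to the loading event.
(d) Entailed — dropping 'furtively' leaves a sub-description the original still satisfies.
(e) Entailed — the narrative places the loading before the examining.
(f) Entailed — 'scrub' is an activity; 'was scrubbing' entails that some scrubbing happened, so 'scrubbed' holds.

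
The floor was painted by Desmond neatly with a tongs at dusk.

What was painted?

'the floor' marks the patient of the painting event.

the floor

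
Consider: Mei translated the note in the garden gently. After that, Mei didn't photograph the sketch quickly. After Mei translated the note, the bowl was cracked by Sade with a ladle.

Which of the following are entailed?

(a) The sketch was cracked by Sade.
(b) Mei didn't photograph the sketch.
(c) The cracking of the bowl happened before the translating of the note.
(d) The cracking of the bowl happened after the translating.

(a) Not entailed — Sade cracked the bowl, not the sketch; the sketch belongs to the photographing event.
(b) Not entailed — dropping 'quickly' under negation is not valid — the original leaves open that Mei photographed the sketch some other way.
(c) Not entailed — the narrative places the translating before the cracking, not after.
(d) Entailed — the narrative places the translating before the cracking.

(d)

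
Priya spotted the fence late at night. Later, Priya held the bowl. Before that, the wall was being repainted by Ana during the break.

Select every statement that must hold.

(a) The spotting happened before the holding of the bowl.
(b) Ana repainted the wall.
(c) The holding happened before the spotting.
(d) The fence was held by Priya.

(a) Entailed — the narrative places the spotting before the holding.
(b) Not entailed — 'was repainting' is progressive on an accomplishment; it does not entail the completed 'repainted'.
(c) Not entailed — the narrative places the spotting before the holding, not after.
(d) Not entailed — Priya held the bowl, not the fence; the fence belongs to the spotting event.

(a)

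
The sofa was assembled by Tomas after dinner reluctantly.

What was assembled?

the sofa

'the sofa' marks the patient of the assembling event.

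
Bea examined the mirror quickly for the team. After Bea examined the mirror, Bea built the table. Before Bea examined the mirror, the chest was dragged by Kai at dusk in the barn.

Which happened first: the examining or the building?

The connectives place the examining before the building.

the examining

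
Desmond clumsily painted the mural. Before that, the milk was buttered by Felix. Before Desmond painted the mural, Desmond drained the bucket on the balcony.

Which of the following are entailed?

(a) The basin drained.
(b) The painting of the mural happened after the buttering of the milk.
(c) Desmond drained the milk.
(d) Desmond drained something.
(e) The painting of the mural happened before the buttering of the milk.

(a) Not entailed — the bucket is what drained, not the basin.
(b) Entailed — the narrative places the buttering before the painting.
(c) Not entailed — Desmond drained the bucket, not the milk; the milk belongs to the buttering event.
(d) Entailed — every conjunct here is already in the original draining event.
(e) Not entailed — the narrative places the buttering before the painting, not after.

(b), (d)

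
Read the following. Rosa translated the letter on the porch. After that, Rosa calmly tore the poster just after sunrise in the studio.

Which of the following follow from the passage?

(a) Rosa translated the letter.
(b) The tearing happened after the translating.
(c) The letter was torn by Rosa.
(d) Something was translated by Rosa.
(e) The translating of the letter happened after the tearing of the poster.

(a), (b), (d)

(a) Entailed — this follows by dropping conjuncts from the translating event's description.
(b) Entailed — the narrative places the translating before the tearing.
(c) Not entailed — Rosa tore the poster, not the letter; the letter belongs to the translating event.
(d) Entailed — this follows by dropping conjuncts from the translating event's description.
(e) Not entailed — the narrative places the translating before the tearing, not after.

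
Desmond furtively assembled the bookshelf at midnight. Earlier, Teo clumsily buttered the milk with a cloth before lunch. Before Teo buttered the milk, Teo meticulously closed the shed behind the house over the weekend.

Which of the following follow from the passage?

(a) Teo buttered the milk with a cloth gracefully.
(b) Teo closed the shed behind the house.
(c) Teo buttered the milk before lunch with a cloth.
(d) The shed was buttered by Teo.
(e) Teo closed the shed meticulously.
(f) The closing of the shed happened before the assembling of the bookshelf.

(b), (c), (e), (f)

(a) Not entailed — 'gracefully' adds a manner not in (and inconsistent with) the original.
(b) Entailed — every conjunct here is already in the original closing event.
(c) Entailed — the original entails any weakening of itself; this just drops 'clumsily'.
(d) Not entailed — Teo buttered the milk, not the shed; the shed belongs to the closing event.
(e) Entailed — every conjunct here is already in the original closing event.
(f) Entailed — the narrative places the closing before the assembling.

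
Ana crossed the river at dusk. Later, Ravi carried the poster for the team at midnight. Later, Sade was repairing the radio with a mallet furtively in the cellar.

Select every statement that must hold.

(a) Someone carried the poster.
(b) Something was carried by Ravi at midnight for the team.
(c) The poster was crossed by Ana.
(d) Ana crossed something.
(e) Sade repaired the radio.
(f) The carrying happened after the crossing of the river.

(a), (b), (d), (f)

(a) Entailed — this follows by dropping conjuncts from the carrying event's description.
(b) Entailed — generalizing the patient leaves a sub-description the original still satisfies.
(c) Not entailed — Ana crossed the river, not the poster; the poster belongs to the carrying event.
(d) Entailed — this follows by dropping conjuncts from the crossing event's description.
(e) Not entailed — 'was repairing' is progressive on an accomplishment; it does not entail the completed 'repaired'.
(f) Entailed — the narrative places the crossing before the carrying.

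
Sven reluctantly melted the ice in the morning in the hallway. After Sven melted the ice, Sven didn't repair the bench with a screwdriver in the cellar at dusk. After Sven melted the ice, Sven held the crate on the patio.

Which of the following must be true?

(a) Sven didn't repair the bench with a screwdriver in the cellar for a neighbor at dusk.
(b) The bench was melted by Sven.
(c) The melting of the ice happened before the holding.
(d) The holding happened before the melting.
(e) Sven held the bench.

(a), (c)

(a) Entailed — under negation, adding a further restriction is entailed: if no such repairing event occurred, none occurred for a neighbor either.
(b) Not entailed — Sven melted the ice, not the bench; the bench belongs to the repairing event.
(c) Entailed — the narrative places the melting before the holding.
(d) Not entailed — the narrative places the melting before the holding, not after.
(e) Not entailed — Sven held the crate, not the bench; the bench belongs to the repairing event.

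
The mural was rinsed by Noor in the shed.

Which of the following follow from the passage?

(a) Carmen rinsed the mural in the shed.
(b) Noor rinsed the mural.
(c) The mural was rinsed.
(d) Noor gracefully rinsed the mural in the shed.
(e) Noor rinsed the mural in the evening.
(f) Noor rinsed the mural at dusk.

(b), (c)

(a) Not entailed — the passage has Noor rinsing the mural, not Carmen.
(b) Entailed — this follows by dropping conjuncts from the rinsing event's description.
(c) Entailed — dropping 'in the shed' and generalizing the agent leaves a sub-description the original still satisfies.
(d) Not entailed — 'gracefully' adds information not in the original event.
(e) Not entailed — 'in the evening' adds information not in the original event.
(f) Not entailed — 'at dusk' adds information not in the original event.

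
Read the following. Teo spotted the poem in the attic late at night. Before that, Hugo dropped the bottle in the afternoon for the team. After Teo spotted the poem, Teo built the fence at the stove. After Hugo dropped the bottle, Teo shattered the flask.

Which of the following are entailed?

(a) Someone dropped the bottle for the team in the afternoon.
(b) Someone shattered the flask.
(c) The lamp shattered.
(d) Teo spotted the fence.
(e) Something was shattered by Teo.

(a), (b), (e)

(a) Entailed — the original entails any weakening of itself; this just generalizes the agent.
(b) Entailed — this follows by dropping conjuncts from the shattering event's description.
(c) Not entailed — the flask is what shattered, not the lamp.
(d) Not entailed — Teo spotted the poem, not the fence; the fence belongs to the building event.
(e) Entailed — every conjunct here is already in the original shattering event.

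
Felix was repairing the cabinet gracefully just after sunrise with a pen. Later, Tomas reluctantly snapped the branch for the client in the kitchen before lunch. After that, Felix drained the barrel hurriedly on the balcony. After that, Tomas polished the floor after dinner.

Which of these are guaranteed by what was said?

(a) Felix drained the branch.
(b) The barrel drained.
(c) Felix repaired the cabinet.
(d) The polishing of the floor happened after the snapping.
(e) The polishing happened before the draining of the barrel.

(b), (d)

(a) Not entailed — Felix drained the barrel, not the branch; the branch belongs to the snapping event.
(b) Entailed — 'Felix drained the barrel' is causative; it entails the inchoative 'the barrel drained'.
(c) Not entailed — 'was repairing' is progressive on an accomplishment; it does not entail the completed 'repaired'.
(d) Entailed — the narrative places the snapping before the polishing.
(e) Not entailed — the narrative places the draining before the polishing, not after.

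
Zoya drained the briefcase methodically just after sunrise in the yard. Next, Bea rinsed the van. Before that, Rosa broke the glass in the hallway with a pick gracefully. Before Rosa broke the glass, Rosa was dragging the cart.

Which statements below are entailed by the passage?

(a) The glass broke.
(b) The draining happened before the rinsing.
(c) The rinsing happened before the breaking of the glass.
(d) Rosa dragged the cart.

(a) Entailed — 'Rosa broke the glass' is causative; it entails the inchoative 'the glass broke'.
(b) Entailed — the narrative places the draining before the rinsing.
(c) Not entailed — the narrative places the breaking before the rinsing, not after.
(d) Entailed — 'drag' is an activity; 'was dragging' entails that some dragging happened, so 'dragged' holds.

(a), (b), (d)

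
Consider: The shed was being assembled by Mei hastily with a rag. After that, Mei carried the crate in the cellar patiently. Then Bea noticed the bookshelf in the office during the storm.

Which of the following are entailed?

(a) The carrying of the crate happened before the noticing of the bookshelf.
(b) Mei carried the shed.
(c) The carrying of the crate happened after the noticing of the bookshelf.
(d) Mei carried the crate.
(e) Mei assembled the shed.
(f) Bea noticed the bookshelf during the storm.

(a) Entailed — the narrative places the carrying before the noticing.
(b) Not entailed — Mei carried the crate, not the shed; the shed belongs to the assembling event.
(c) Not entailed — the narrative places the carrying before the noticing, not after.
(d) Entailed — dropping 'patiently', 'in the cellar' leaves a sub-description the original still satisfies.
(e) Not entailed — 'was assembling' is progressive on an accomplishment; it does not entail the completed 'assembled'.
(f) Entailed — this follows by dropping conjuncts from the noticing event's description.

(a), (d), (f)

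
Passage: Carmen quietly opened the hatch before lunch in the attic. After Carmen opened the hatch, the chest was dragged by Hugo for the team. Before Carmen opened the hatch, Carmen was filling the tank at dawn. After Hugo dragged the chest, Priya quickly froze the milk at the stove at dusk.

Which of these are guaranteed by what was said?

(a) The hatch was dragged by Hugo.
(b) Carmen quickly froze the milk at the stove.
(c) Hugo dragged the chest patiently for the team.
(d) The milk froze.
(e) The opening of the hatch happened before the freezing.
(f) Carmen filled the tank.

(d), (e)

(a) Not entailed — Hugo dragged the chest, not the hatch; the hatch belongs to the opening event.
(b) Not entailed — the passage has Priya freezing the milk, not Carmen.
(c) Not entailed — 'patiently' adds information not in the original event.
(d) Entailed — 'Priya froze the milk' is causative; it entails the inchoative 'the milk froze'.
(e) Entailed — the narrative places the opening before the freezing.
(f) Not entailed — 'was filling' is progressive on an accomplishment; it does not entail the completed 'filled'.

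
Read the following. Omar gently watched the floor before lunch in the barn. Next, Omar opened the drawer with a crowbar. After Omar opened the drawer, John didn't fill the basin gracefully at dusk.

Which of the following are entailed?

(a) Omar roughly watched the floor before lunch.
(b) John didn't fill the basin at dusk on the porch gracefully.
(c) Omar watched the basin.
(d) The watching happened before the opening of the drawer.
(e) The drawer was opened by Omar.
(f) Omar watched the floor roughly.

(b), (d), (e)

(a) Not entailed — 'roughly' adds a manner not in (and inconsistent with) the original.
(b) Entailed — under negation, adding a further restriction is entailed: if no such filling event occurred, none occurred on the porch either.
(c) Not entailed — Omar watched the floor, not the basin; the basin belongs to the filling event.
(d) Entailed — the narrative places the watching before the opening.
(e) Entailed — every conjunct here is already in the original opening event.
(f) Not entailed — 'roughly' adds a manner not in (and inconsistent with) the original.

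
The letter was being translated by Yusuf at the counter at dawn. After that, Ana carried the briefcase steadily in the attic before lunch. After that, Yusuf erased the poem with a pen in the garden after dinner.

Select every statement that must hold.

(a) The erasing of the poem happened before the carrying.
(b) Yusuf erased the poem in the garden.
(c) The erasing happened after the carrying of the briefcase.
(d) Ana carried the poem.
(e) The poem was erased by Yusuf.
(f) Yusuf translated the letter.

(b), (c), (e)

(a) Not entailed — the narrative places the carrying before the erasing, not after.
(b) Entailed — every conjunct here is already in the original erasing event.
(c) Entailed — the narrative places the carrying before the erasing.
(d) Not entailed — Ana carried the briefcase, not the poem; the poem belongs to the erasing event.
(e) Entailed — the original entails any weakening of itself; this just drops 'with a pen', 'in the garden', 'after dinner'.
(f) Not entailed — 'was translating' is progressive on an accomplishment; it does not entail the completed 'translated'.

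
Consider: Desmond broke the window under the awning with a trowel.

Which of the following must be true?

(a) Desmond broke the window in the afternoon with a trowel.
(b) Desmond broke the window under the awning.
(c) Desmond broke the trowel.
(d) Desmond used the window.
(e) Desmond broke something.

(a) Not entailed — 'in the afternoon' adds information not in the original event.
(b) Entailed — the original entails any weakening of itself; this just drops 'with a trowel'.
(c) Not entailed — the trowel is the instrument, not what was broken.
(d) Not entailed — the window is the patient, not an instrument — Desmond used a trowel.
(e) Entailed — this follows by dropping conjuncts from the breaking event's description.

(b), (e)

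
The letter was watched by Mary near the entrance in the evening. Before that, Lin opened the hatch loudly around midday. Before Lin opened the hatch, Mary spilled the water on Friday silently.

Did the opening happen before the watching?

yes

The narrative orders the opening before the watching.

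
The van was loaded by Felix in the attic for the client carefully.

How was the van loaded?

'carefully' marks the manner of the loading event.

carefully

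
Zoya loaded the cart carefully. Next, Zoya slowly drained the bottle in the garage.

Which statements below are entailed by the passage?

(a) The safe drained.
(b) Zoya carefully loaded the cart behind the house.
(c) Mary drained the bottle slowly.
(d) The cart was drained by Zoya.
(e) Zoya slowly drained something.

(a) Not entailed — the bottle is what drained, not the safe.
(b) Not entailed — 'behind the house' adds information not in the original event.
(c) Not entailed — the passage has Zoya draining the bottle, not Mary.
(d) Not entailed — Zoya drained the bottle, not the cart; the cart belongs to the loading event.
(e) Entailed — the original entails any weakening of itself; this just drops 'in the garage' and generalizes the patient.

(e)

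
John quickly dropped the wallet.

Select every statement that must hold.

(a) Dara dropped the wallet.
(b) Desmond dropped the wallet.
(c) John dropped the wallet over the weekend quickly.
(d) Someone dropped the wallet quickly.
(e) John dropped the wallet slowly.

(d)

(a) Not entailed — the passage has John dropping the wallet, not Dara.
(b) Not entailed — the passage has John dropping the wallet, not Desmond.
(c) Not entailed — 'over the weekend' adds information not in the original event.
(d) Entailed — the original entails any weakening of itself; this just generalizes the agent.
(e) Not entailed — 'slowly' adds a manner not in (and inconsistent with) the original.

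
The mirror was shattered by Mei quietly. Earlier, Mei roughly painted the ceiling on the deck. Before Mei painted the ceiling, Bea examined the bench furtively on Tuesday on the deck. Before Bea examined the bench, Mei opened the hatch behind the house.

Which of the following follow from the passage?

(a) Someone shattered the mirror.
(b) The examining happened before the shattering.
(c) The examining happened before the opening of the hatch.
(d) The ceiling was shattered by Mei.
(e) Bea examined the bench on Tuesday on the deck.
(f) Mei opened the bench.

(a) Entailed — this follows by dropping conjuncts from the shattering event's description.
(b) Entailed — the narrative places the examining before the shattering.
(c) Not entailed — the narrative places the opening before the examining, not after.
(d) Not entailed — Mei shattered the mirror, not the ceiling; the ceiling belongs to the painting event.
(e) Entailed — every conjunct here is already in the original examining event.
(f) Not entailed — Mei opened the hatch, not the bench; the bench belongs to the examining event.

(a), (b), (e)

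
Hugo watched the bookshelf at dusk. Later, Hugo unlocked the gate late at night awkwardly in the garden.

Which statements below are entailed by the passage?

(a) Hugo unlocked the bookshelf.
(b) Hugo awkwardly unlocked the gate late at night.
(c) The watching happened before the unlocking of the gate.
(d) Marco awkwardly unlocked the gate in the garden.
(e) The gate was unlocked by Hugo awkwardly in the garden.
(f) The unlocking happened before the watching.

(b), (c), (e)

(a) Not entailed — Hugo unlocked the gate, not the bookshelf; the bookshelf belongs to the watching event.
(b) Entailed — every conjunct here is already in the original unlocking event.
(c) Entailed — the narrative places the watching before the unlocking.
(d) Not entailed — the passage has Hugo unlocking the gate, not Marco.
(e) Entailed — dropping 'late at night' leaves a sub-description the original still satisfies.
(f) Not entailed — the narrative places the watching before the unlocking, not after.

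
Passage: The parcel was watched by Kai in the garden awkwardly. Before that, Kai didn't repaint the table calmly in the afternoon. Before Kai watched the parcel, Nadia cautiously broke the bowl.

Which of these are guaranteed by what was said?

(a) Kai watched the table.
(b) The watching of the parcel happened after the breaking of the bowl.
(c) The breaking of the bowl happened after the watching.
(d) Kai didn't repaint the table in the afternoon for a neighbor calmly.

(a) Not entailed — Kai watched the parcel, not the table; the table belongs to the repainting event.
(b) Entailed — the narrative places the breaking before the watching.
(c) Not entailed — the narrative places the breaking before the watching, not after.
(d) Entailed — under negation, adding a further restriction is entailed: if no such repainting event occurred, none occurred for a neighbor either.

(b), (d)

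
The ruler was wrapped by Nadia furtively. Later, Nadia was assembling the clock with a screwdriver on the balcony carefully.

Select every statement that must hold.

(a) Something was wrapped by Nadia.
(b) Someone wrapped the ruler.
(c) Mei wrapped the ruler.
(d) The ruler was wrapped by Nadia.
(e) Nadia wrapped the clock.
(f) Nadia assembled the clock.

(a) Entailed — the original entails any weakening of itself; this just drops 'furtively' and generalizes the patient.
(b) Entailed — the original entails any weakening of itself; this just drops 'furtively' and generalizes the agent.
(c) Not entailed — the passage has Nadia wrapping the ruler, not Mei.
(d) Entailed — dropping 'furtively' leaves a sub-description the original still satisfies.
(e) Not entailed — Nadia wrapped the ruler, not the clock; the clock belongs to the assembling event.
(f) Not entailed — 'was assembling' is progressive on an accomplishment; it does not entail the completed 'assembled'.

(a), (b), (d)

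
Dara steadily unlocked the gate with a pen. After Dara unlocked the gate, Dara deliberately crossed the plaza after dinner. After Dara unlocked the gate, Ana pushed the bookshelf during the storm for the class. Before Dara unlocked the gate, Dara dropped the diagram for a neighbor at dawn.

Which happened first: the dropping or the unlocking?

The connectives place the dropping before the unlocking.

the dropping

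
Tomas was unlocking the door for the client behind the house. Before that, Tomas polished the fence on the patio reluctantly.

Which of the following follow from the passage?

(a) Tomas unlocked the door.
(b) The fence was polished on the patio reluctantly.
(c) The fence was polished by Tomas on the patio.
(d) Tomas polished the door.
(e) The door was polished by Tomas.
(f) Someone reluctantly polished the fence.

(a) Not entailed — 'was unlocking' is progressive on an accomplishment; it does not entail the completed 'unlocked'.
(b) Entailed — this follows by dropping conjuncts from the polishing event's description.
(c) Entailed — every conjunct here is already in the original polishing event.
(d) Not entailed — Tomas polished the fence, not the door; the door belongs to the unlocking event.
(e) Not entailed — Tomas polished the fence, not the door; the door belongs to the unlocking event.
(f) Entailed — the original entails any weakening of itself; this just drops 'on the patio' and generalizes the agent.

(b), (c), (f)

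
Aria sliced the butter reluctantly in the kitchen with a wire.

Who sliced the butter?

'Aria' marks the agent of the slicing event.

Aria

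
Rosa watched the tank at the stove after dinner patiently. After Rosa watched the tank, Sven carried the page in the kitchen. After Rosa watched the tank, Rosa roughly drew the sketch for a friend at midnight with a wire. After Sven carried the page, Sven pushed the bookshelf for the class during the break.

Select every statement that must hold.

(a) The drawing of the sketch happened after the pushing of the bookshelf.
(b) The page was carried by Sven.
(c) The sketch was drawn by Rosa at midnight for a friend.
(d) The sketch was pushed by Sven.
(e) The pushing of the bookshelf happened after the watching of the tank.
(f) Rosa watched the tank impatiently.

(b), (c), (e)

(a) Not entailed — the narrative doesn't order the pushing relative to the drawing.
(b) Entailed — the original entails any weakening of itself; this just drops 'in the kitchen'.
(c) Entailed — dropping 'roughly', 'with a wire' leaves a sub-description the original still satisfies.
(d) Not entailed — Sven pushed the bookshelf, not the sketch; the sketch belongs to the drawing event.
(e) Entailed — the narrative places the watching before the pushing.
(f) Not entailed — 'impatiently' adds a manner not in (and inconsistent with) the original.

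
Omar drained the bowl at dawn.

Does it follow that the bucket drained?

no

Nothing is said about any bucket; only the bowl is affected.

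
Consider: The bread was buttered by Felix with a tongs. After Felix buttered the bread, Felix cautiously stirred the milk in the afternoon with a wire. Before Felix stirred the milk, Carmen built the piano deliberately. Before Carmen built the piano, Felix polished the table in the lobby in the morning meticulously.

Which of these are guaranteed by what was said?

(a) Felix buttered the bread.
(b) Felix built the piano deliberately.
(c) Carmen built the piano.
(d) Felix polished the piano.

(a) Entailed — this follows by dropping conjuncts from the buttering event's description.
(b) Not entailed — the passage has Carmen building the piano, not Felix.
(c) Entailed — the original entails any weakening of itself; this just drops 'deliberately'.
(d) Not entailed — Felix polished the table, not the piano; the piano belongs to the building event.

(a), (c)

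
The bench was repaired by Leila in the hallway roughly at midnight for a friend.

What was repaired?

the bench

'the bench' marks the patient of the repairing event.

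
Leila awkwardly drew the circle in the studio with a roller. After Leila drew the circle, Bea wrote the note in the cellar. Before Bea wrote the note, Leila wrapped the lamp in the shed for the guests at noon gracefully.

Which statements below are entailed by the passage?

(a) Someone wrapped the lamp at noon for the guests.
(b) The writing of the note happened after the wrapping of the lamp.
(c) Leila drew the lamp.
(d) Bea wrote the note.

(a), (b), (d)

(a) Entailed — this follows by dropping conjuncts from the wrapping event's description.
(b) Entailed — the narrative places the wrapping before the writing.
(c) Not entailed — Leila drew the circle, not the lamp; the lamp belongs to the wrapping event.
(d) Entailed — this follows by dropping conjuncts from the writing event's description.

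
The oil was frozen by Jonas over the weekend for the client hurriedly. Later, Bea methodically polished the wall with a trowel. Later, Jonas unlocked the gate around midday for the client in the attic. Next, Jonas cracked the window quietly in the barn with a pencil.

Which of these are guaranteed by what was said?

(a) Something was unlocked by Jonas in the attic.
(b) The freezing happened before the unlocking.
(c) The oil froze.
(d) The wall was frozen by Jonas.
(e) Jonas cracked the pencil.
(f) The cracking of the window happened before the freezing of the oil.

(a), (b), (c)

(a) Entailed — every conjunct here is already in the original unlocking event.
(b) Entailed — the narrative places the freezing before the unlocking.
(c) Entailed — 'Jonas froze the oil' is causative; it entails the inchoative 'the oil froze'.
(d) Not entailed — Jonas froze the oil, not the wall; the wall belongs to the polishing event.
(e) Not entailed — the pencil is the instrument, not what was cracked.
(f) Not entailed — the narrative places the freezing before the cracking, not after.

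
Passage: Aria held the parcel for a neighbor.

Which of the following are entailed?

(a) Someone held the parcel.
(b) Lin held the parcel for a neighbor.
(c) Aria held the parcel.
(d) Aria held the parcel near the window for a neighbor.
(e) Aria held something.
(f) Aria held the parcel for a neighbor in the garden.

(a) Entailed — this follows by dropping conjuncts from the holding event's description.
(b) Not entailed — the passage has Aria holding the parcel, not Lin.
(c) Entailed — the original entails any weakening of itself; this just drops 'for a neighbor'.
(d) Not entailed — 'near the window' adds information not in the original event.
(e) Entailed — this follows by dropping conjuncts from the holding event's description.
(f) Not entailed — 'in the garden' adds information not in the original event.

(a), (c), (e)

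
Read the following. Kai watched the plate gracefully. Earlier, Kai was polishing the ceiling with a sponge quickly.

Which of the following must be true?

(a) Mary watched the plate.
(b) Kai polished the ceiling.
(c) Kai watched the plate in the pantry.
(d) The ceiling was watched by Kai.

(a) Not entailed — the passage has Kai watching the plate, not Mary.
(b) Entailed — 'polish' is an activity; 'was polishing' entails that some polishing happened, so 'polished' holds.
(c) Not entailed — 'in the pantry' adds information not in the original event.
(d) Not entailed — Kai watched the plate, not the ceiling; the ceiling belongs to the polishing event.

(b)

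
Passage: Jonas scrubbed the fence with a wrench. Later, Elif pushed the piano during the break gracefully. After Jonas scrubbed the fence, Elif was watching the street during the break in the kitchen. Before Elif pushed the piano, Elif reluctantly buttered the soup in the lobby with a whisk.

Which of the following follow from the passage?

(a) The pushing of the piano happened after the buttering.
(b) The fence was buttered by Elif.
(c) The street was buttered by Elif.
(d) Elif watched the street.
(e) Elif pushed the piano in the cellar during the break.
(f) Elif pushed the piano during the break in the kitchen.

(a), (d)

(a) Entailed — the narrative places the buttering before the pushing.
(b) Not entailed — Elif buttered the soup, not the fence; the fence belongs to the scrubbing event.
(c) Not entailed — Elif buttered the soup, not the street; the street belongs to the watching event.
(d) Entailed — 'watch' is an activity; 'was watching' entails that some watching happened, so 'watched' holds.
(e) Not entailed — 'in the cellar' adds information not in the original event.
(f) Not entailed — 'in the kitchen' adds information not in the original event.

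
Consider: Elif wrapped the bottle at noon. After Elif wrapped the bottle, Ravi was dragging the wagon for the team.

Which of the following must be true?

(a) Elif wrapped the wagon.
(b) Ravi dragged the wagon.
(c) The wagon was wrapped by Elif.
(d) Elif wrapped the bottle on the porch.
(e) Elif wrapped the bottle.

(b), (e)

(a) Not entailed — Elif wrapped the bottle, not the wagon; the wagon belongs to the dragging event.
(b) Entailed — 'drag' is an activity; 'was dragging' entails that some dragging happened, so 'dragged' holds.
(c) Not entailed — Elif wrapped the bottle, not the wagon; the wagon belongs to the dragging event.
(d) Not entailed — 'on the porch' adds information not in the original event.
(e) Entailed — the original entails any weakening of itself; this just drops 'at noon'.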